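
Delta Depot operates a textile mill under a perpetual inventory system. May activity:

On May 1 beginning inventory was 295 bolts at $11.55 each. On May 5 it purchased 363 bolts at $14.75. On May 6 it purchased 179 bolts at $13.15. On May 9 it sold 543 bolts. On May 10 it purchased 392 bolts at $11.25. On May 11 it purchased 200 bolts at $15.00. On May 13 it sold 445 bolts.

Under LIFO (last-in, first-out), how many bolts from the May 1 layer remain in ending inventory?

294

May 9, 543 sold [LIFO — newest first]: 179 @ $13.15 + 363 @ $14.75 + 1 @ $11.55 = $7,719.65
May 13, 445 sold [LIFO — newest first]: 200 @ $15.00 + 245 @ $11.25 = $5,756.25
Total COGS = $7,719.65 + $5,756.25 = $13,475.90
Ending inventory: 294 @ $11.55 + 147 @ $11.25 = $5,049.45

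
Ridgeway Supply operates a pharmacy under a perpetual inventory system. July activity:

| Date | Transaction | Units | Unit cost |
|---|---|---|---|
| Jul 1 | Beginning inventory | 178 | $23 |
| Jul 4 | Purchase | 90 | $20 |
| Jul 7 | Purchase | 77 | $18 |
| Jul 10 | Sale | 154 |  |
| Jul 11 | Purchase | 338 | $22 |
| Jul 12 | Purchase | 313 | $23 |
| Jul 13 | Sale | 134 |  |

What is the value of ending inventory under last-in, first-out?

Jul 10, 154 sold [LIFO — newest first]: 77 @ $18 + 77 @ $20 = $2,926
Jul 13, 134 sold [LIFO — newest first]: 134 @ $23 = $3,082
Total COGS = $2,926 + $3,082 = $6,008
Ending inventory: 178 @ $23 + 13 @ $20 + 338 @ $22 + 179 @ $23 = $15,907
Check: goods available $21,915 = COGS $6,008 + ending $15,907

Ending inventory = $15,907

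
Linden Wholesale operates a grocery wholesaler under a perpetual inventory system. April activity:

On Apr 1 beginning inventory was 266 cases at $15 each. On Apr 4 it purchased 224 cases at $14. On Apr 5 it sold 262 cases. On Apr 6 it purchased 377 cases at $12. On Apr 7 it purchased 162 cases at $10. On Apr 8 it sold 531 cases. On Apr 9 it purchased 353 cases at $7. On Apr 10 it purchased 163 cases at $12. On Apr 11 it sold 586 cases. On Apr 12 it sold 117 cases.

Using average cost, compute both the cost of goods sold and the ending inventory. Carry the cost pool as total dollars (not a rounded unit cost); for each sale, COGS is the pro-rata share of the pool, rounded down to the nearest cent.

After Apr 1: 266 on hand, pool $3,990.00 (≈ $15.0000 each)
After Apr 4: 490 on hand, pool $7,126.00 (≈ $14.5429 each)
Apr 5, sell 262: 262/490 × $7,126.00 → $3,810.22
After Apr 6: 605 on hand, pool $7,839.78 (≈ $12.9583 each)
After Apr 7: 767 on hand, pool $9,459.78 (≈ $12.3335 each)
Apr 8, sell 531: 531/767 × $9,459.78 → $6,549.07
After Apr 9: 589 on hand, pool $5,381.71 (≈ $9.1370 each)
After Apr 10: 752 on hand, pool $7,337.71 (≈ $9.7576 each)
Apr 11, sell 586: 586/752 × $7,337.71 → $5,717.94
Apr 12, sell 117: 117/166 × $1,619.77 → $1,141.64
Total COGS = $3,810.22 + $6,549.07 + $5,717.94 + $1,141.64 = $17,218.87
Ending inventory (cost pool remaining) = $478.13

COGS = $17,218.87; ending inventory = $478.13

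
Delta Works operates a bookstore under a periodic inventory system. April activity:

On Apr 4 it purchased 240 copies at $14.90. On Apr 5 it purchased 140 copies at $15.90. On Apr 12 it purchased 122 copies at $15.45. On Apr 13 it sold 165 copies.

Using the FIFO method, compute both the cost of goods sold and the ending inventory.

COGS = $2,458.50; ending inventory = $5,228.40

Apr 13, 165 sold [FIFO — oldest first]: 165 @ $14.90 = $2,458.50
Ending inventory: 75 @ $14.90 + 140 @ $15.90 + 122 @ $15.45 = $5,228.40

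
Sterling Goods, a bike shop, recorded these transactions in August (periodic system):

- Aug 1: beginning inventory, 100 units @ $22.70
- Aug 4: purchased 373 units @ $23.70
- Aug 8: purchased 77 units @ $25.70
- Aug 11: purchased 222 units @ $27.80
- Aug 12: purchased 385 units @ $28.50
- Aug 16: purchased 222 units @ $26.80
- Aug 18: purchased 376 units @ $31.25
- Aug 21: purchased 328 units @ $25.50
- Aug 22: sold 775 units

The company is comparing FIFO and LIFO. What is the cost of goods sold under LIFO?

FIFO COGS: 100 @ $22.70 + 373 @ $23.70 + 77 @ $25.70 + 222 @ $27.80 + 3 @ $28.50 = $19,346.10
LIFO COGS: 328 @ $25.50 + 376 @ $31.25 + 71 @ $26.80 = $22,016.80

COGS = $22,016.80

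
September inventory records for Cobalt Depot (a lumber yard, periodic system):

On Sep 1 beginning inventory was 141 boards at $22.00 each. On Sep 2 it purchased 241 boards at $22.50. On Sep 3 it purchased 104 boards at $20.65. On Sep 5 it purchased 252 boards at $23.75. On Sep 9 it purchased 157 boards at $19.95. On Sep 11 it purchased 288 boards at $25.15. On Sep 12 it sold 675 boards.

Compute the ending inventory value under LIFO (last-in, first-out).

Sep 12, 675 sold [LIFO — newest first]: 288 @ $25.15 + 157 @ $19.95 + 230 @ $23.75 = $15,837.85
Ending inventory: 141 @ $22.00 + 241 @ $22.50 + 104 @ $20.65 + 22 @ $23.75 = $11,194.60

Ending inventory = $11,194.60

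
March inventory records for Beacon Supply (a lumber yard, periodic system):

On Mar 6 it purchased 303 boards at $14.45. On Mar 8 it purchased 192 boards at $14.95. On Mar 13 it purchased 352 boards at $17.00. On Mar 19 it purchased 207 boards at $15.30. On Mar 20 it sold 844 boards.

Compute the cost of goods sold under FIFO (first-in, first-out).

COGS = $13,181.75

Mar 20, 844 sold [FIFO — oldest first]: 303 @ $14.45 + 192 @ $14.95 + 349 @ $17.00 = $13,181.75
Ending inventory: 3 @ $17.00 + 207 @ $15.30 = $3,218.10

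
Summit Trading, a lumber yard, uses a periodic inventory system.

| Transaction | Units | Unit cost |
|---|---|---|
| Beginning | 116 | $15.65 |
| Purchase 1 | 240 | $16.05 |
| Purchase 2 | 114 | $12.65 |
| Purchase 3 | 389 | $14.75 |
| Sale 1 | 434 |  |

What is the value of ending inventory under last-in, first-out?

Sale 1 (434) [LIFO — newest first]: 389 @ $14.75 + 45 @ $12.65 = $6,307.00
Ending inventory: 116 @ $15.65 + 240 @ $16.05 + 69 @ $12.65 = $6,540.25
Check: goods available $12,847.25 = COGS $6,307.00 + ending $6,540.25

Ending inventory = $6,540.25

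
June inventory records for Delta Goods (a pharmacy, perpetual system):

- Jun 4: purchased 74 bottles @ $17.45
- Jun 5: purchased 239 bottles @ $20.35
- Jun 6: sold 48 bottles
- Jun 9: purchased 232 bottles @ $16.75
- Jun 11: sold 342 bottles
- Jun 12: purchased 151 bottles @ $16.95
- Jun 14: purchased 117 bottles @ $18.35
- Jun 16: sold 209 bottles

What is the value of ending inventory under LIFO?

Jun 6, 48 sold [LIFO — newest first]: 48 @ $20.35 = $976.80
Jun 11, 342 sold [LIFO — newest first]: 232 @ $16.75 + 110 @ $20.35 = $6,124.50
Jun 16, 209 sold [LIFO — newest first]: 117 @ $18.35 + 92 @ $16.95 = $3,706.35
Total COGS = $976.80 + $6,124.50 + $3,706.35 = $10,807.65
Ending inventory: 74 @ $17.45 + 81 @ $20.35 + 59 @ $16.95 = $3,939.70
Check: goods available $14,747.35 = COGS $10,807.65 + ending $3,939.70

Ending inventory = $3,939.70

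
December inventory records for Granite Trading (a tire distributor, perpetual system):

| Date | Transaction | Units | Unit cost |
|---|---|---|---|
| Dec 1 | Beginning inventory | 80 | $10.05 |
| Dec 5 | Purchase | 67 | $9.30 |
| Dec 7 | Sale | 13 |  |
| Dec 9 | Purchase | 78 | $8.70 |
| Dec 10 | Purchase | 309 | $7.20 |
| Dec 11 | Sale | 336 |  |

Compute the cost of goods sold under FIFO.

COGS = $2,998.50

Dec 7, 13 sold [FIFO — oldest first]: 13 @ $10.05 = $130.65
Dec 11, 336 sold [FIFO — oldest first]: 67 @ $10.05 + 67 @ $9.30 + 78 @ $8.70 + 124 @ $7.20 = $2,867.85
Total COGS = $130.65 + $2,867.85 = $2,998.50
Ending inventory: 185 @ $7.20 = $1,332.00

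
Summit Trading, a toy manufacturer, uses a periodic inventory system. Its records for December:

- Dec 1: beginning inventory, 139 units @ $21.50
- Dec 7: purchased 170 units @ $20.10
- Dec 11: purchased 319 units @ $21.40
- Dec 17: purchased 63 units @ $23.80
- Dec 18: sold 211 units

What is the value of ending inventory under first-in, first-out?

Dec 18, 211 sold [FIFO — oldest first]: 139 @ $21.50 + 72 @ $20.10 = $4,435.70
Ending inventory: 98 @ $20.10 + 319 @ $21.40 + 63 @ $23.80 = $10,295.80

Ending inventory = $10,295.80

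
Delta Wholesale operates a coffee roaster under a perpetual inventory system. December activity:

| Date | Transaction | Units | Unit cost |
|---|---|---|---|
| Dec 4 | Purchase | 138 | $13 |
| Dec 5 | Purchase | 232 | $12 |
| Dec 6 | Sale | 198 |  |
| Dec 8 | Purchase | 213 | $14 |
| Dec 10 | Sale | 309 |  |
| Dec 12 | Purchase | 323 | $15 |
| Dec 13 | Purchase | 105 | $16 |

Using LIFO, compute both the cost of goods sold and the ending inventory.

Dec 6, 198 sold [LIFO — newest first]: 198 @ $12 = $2,376
Dec 10, 309 sold [LIFO — newest first]: 213 @ $14 + 34 @ $12 + 62 @ $13 = $4,196
Total COGS = $2,376 + $4,196 = $6,572
Ending inventory: 76 @ $13 + 323 @ $15 + 105 @ $16 = $7,513
Check: goods available $14,085 = COGS $6,572 + ending $7,513

COGS = $6,572; ending inventory = $7,513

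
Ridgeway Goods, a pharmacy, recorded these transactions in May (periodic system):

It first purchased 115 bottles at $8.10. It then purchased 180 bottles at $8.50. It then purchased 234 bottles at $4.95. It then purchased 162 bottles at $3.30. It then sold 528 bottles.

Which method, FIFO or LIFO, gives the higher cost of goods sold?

FIFO COGS: 115 @ $8.10 + 180 @ $8.50 + 233 @ $4.95 = $3,614.85
LIFO COGS: 162 @ $3.30 + 234 @ $4.95 + 132 @ $8.50 = $2,814.90

FIFO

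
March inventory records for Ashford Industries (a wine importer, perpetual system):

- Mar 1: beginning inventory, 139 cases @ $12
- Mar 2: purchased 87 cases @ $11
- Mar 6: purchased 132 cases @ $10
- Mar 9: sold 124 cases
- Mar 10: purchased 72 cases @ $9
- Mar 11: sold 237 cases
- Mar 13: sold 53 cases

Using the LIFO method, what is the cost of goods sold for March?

COGS = $4,401

Mar 9, 124 sold [LIFO — newest first]: 124 @ $10 = $1,240
Mar 11, 237 sold [LIFO — newest first]: 72 @ $9 + 8 @ $10 + 87 @ $11 + 70 @ $12 = $2,525
Mar 13, 53 sold [LIFO — newest first]: 53 @ $12 = $636
Total COGS = $1,240 + $2,525 + $636 = $4,401
Ending inventory: 16 @ $12 = $192
Check: goods available $4,593 = COGS $4,401 + ending $192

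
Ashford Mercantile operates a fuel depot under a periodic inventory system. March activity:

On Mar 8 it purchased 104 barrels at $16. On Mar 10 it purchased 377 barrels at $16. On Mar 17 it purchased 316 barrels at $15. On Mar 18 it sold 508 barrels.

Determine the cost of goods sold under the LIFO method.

Mar 18, 508 sold [LIFO — newest first]: 316 @ $15 + 192 @ $16 = $7,812
Ending inventory: 104 @ $16 + 185 @ $16 = $4,624

COGS = $7,812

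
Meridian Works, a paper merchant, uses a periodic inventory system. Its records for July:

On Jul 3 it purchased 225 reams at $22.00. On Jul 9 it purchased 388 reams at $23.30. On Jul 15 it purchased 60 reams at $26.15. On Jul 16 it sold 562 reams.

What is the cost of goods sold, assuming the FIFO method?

COGS = $12,802.10

Jul 16, 562 sold [FIFO — oldest first]: 225 @ $22.00 + 337 @ $23.30 = $12,802.10
Ending inventory: 51 @ $23.30 + 60 @ $26.15 = $2,757.30
Check: goods available $15,559.40 = COGS $12,802.10 + ending $2,757.30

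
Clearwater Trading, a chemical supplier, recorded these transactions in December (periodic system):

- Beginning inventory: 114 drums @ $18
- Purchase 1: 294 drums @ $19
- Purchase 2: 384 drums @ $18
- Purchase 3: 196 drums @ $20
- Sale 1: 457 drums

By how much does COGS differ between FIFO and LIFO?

$98

FIFO COGS: 114 @ $18 + 294 @ $19 + 49 @ $18 = $8,520
LIFO COGS: 196 @ $20 + 261 @ $18 = $8,618
Difference = |$8,520 − $8,618| = $98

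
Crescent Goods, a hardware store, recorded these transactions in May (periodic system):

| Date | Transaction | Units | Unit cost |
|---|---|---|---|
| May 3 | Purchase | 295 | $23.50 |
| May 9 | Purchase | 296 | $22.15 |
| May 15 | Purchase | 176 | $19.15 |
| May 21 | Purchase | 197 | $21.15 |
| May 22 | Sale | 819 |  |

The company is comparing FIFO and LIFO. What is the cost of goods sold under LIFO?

COGS = $17,618.35

FIFO COGS: 295 @ $23.50 + 296 @ $22.15 + 176 @ $19.15 + 52 @ $21.15 = $17,959.10
LIFO COGS: 197 @ $21.15 + 176 @ $19.15 + 296 @ $22.15 + 150 @ $23.50 = $17,618.35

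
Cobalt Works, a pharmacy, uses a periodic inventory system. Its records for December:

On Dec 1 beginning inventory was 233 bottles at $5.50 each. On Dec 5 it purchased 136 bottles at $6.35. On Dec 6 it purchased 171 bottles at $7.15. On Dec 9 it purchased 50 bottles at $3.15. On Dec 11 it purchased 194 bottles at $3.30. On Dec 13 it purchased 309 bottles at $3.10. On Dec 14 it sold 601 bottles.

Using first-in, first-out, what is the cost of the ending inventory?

Dec 14, 601 sold [FIFO — oldest first]: 233 @ $5.50 + 136 @ $6.35 + 171 @ $7.15 + 50 @ $3.15 + 11 @ $3.30 = $3,561.55
Ending inventory: 183 @ $3.30 + 309 @ $3.10 = $1,561.80

Ending inventory = $1,561.80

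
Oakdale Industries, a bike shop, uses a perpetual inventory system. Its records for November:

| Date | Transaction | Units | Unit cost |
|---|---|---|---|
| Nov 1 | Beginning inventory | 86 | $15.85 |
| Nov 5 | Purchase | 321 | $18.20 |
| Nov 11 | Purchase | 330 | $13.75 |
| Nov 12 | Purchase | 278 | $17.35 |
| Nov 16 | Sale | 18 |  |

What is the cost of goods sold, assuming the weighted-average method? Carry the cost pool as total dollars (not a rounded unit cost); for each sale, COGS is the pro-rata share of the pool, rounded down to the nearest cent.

COGS = $293.78

After Nov 1: 86 on hand, pool $1,363.10 (≈ $15.8500 each)
After Nov 5: 407 on hand, pool $7,205.30 (≈ $17.7034 each)
After Nov 11: 737 on hand, pool $11,742.80 (≈ $15.9332 each)
After Nov 12: 1015 on hand, pool $16,566.10 (≈ $16.3213 each)
Nov 16, sell 18: 18/1015 × $16,566.10 → $293.78
Ending inventory (cost pool remaining) = $16,272.32
Check: goods available $16,566.10 = COGS $293.78 + ending $16,272.32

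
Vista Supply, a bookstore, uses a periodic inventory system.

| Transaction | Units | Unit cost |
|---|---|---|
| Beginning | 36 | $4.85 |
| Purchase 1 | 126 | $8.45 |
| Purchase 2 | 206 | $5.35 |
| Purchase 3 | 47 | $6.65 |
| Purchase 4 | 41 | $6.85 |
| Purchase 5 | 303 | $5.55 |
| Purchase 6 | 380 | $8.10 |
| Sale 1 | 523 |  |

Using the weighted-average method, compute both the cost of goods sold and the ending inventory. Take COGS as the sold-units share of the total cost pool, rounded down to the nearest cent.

COGS = $3,533.09; ending inventory = $4,161.36

Sale 1, sell 523: 523/1139 × $7,694.45 → $3,533.09
Ending inventory (cost pool remaining) = $4,161.36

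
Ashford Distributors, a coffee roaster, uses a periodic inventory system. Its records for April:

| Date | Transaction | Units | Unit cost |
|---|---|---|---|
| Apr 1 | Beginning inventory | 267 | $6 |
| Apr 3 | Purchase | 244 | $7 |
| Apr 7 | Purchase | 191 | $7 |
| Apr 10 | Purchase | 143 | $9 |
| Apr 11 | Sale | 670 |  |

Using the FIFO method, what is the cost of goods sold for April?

Apr 11, 670 sold [FIFO — oldest first]: 267 @ $6 + 244 @ $7 + 159 @ $7 = $4,423
Ending inventory: 32 @ $7 + 143 @ $9 = $1,511
Check: goods available $5,934 = COGS $4,423 + ending $1,511

COGS = $4,423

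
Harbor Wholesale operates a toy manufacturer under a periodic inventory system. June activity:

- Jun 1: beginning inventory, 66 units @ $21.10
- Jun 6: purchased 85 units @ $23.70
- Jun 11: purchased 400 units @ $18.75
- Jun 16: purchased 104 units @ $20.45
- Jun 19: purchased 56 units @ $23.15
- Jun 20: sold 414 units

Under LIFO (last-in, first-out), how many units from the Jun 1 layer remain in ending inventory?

Jun 20, 414 sold [LIFO — newest first]: 56 @ $23.15 + 104 @ $20.45 + 254 @ $18.75 = $8,185.70
Ending inventory: 66 @ $21.10 + 85 @ $23.70 + 146 @ $18.75 = $6,144.60

66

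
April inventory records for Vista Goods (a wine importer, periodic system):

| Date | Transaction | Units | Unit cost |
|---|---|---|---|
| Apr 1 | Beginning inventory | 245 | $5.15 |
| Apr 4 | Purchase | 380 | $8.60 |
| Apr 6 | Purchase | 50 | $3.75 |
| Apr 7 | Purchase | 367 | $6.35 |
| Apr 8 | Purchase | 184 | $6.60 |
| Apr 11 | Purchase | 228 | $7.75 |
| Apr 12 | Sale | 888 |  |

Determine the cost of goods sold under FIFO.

Apr 12, 888 sold [FIFO — oldest first]: 245 @ $5.15 + 380 @ $8.60 + 50 @ $3.75 + 213 @ $6.35 = $6,069.80
Ending inventory: 154 @ $6.35 + 184 @ $6.60 + 228 @ $7.75 = $3,959.30

COGS = $6,069.80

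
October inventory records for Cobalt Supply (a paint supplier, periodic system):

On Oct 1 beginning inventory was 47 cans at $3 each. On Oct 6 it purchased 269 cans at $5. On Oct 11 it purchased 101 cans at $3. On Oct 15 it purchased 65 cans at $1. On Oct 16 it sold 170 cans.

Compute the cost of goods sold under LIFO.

COGS = $388

Oct 16, 170 sold [LIFO — newest first]: 65 @ $1 + 101 @ $3 + 4 @ $5 = $388
Ending inventory: 47 @ $3 + 265 @ $5 = $1,466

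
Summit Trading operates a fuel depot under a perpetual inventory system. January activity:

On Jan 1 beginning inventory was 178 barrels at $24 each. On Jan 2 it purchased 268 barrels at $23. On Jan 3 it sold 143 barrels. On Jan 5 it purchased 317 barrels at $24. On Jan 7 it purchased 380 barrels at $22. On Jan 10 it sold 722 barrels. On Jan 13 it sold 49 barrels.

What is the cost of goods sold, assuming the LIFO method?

Jan 3, 143 sold [LIFO — newest first]: 143 @ $23 = $3,289
Jan 10, 722 sold [LIFO — newest first]: 380 @ $22 + 317 @ $24 + 25 @ $23 = $16,543
Jan 13, 49 sold [LIFO — newest first]: 49 @ $23 = $1,127
Total COGS = $3,289 + $16,543 + $1,127 = $20,959
Ending inventory: 178 @ $24 + 51 @ $23 = $5,445

COGS = $20,959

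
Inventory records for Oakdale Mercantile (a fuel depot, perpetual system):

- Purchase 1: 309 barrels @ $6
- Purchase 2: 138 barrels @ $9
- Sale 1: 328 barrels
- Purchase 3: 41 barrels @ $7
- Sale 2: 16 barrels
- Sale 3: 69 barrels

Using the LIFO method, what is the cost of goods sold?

COGS = $2,933

Sale 1 (328) [LIFO — newest first]: 138 @ $9 + 190 @ $6 = $2,382
Sale 2 (16) [LIFO — newest first]: 16 @ $7 = $112
Sale 3 (69) [LIFO — newest first]: 25 @ $7 + 44 @ $6 = $439
Total COGS = $2,382 + $112 + $439 = $2,933
Ending inventory: 75 @ $6 = $450
Check: goods available $3,383 = COGS $2,933 + ending $450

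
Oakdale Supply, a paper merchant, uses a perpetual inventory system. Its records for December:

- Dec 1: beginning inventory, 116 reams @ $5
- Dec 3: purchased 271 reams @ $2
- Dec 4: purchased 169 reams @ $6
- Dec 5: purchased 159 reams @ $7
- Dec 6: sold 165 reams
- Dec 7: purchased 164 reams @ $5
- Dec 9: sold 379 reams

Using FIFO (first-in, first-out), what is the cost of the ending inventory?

Ending inventory = $2,005

Dec 6, 165 sold [FIFO — oldest first]: 116 @ $5 + 49 @ $2 = $678
Dec 9, 379 sold [FIFO — oldest first]: 222 @ $2 + 157 @ $6 = $1,386
Total COGS = $678 + $1,386 = $2,064
Ending inventory: 12 @ $6 + 159 @ $7 + 164 @ $5 = $2,005
Check: goods available $4,069 = COGS $2,064 + ending $2,005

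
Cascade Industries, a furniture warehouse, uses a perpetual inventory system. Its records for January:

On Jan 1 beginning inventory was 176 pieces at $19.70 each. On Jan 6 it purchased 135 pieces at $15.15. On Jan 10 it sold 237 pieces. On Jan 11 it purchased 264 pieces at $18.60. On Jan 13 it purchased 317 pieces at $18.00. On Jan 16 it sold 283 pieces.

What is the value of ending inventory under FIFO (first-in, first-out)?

Jan 10, 237 sold [FIFO — oldest first]: 176 @ $19.70 + 61 @ $15.15 = $4,391.35
Jan 16, 283 sold [FIFO — oldest first]: 74 @ $15.15 + 209 @ $18.60 = $5,008.50
Total COGS = $4,391.35 + $5,008.50 = $9,399.85
Ending inventory: 55 @ $18.60 + 317 @ $18.00 = $6,729.00

Ending inventory = $6,729.00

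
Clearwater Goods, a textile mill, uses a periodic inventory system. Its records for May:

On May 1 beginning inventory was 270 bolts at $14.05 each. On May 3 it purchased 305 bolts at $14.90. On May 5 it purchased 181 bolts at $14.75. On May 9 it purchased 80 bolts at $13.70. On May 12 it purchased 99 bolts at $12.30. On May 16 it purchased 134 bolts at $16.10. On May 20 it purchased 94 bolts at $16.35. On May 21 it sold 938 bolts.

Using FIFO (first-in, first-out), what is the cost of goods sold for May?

May 21, 938 sold [FIFO — oldest first]: 270 @ $14.05 + 305 @ $14.90 + 181 @ $14.75 + 80 @ $13.70 + 99 @ $12.30 + 3 @ $16.10 = $13,369.75
Ending inventory: 131 @ $16.10 + 94 @ $16.35 = $3,646.00

COGS = $13,369.75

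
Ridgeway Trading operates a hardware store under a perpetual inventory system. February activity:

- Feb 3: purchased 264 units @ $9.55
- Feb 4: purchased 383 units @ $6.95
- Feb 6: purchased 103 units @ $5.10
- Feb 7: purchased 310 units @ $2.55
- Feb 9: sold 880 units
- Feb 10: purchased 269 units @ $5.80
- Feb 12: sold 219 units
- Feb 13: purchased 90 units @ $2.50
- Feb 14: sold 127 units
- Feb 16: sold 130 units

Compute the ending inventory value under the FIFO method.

Feb 9, 880 sold [FIFO — oldest first]: 264 @ $9.55 + 383 @ $6.95 + 103 @ $5.10 + 130 @ $2.55 = $6,039.85
Feb 12, 219 sold [FIFO — oldest first]: 180 @ $2.55 + 39 @ $5.80 = $685.20
Feb 14, 127 sold [FIFO — oldest first]: 127 @ $5.80 = $736.60
Feb 16, 130 sold [FIFO — oldest first]: 103 @ $5.80 + 27 @ $2.50 = $664.90
Total COGS = $6,039.85 + $685.20 + $736.60 + $664.90 = $8,126.55
Ending inventory: 63 @ $2.50 = $157.50

Ending inventory = $157.50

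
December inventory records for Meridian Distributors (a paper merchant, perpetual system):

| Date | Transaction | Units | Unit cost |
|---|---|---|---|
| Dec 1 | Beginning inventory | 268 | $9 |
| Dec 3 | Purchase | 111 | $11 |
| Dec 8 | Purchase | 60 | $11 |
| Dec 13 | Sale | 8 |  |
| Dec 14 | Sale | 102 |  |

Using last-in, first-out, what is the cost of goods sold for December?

COGS = $1,210

Dec 13, 8 sold [LIFO — newest first]: 8 @ $11 = $88
Dec 14, 102 sold [LIFO — newest first]: 52 @ $11 + 50 @ $11 = $1,122
Total COGS = $88 + $1,122 = $1,210
Ending inventory: 268 @ $9 + 61 @ $11 = $3,083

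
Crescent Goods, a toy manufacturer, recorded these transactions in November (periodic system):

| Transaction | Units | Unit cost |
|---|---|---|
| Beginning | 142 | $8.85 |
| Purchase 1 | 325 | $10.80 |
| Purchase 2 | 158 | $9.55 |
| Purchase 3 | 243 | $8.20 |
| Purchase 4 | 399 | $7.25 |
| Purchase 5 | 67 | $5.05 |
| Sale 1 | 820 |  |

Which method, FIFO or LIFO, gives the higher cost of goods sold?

FIFO COGS: 142 @ $8.85 + 325 @ $10.80 + 158 @ $9.55 + 195 @ $8.20 = $7,874.60
LIFO COGS: 67 @ $5.05 + 399 @ $7.25 + 243 @ $8.20 + 111 @ $9.55 = $6,283.75

FIFO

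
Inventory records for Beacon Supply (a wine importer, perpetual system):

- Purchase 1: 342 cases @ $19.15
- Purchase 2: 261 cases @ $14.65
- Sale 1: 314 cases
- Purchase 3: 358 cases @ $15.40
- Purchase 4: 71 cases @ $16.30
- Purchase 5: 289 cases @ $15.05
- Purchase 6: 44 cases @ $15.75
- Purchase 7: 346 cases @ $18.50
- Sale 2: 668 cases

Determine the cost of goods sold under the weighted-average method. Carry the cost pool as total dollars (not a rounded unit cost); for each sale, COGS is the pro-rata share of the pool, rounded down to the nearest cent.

COGS = $16,440.18

After Purchase 1: 342 on hand, pool $6,549.30 (≈ $19.1500 each)
After Purchase 2: 603 on hand, pool $10,372.95 (≈ $17.2022 each)
Sale 1, sell 314: 314/603 × $10,372.95 → $5,401.50
After Purchase 3: 647 on hand, pool $10,484.65 (≈ $16.2050 each)
After Purchase 4: 718 on hand, pool $11,641.95 (≈ $16.2144 each)
After Purchase 5: 1007 on hand, pool $15,991.40 (≈ $15.8802 each)
After Purchase 6: 1051 on hand, pool $16,684.40 (≈ $15.8748 each)
After Purchase 7: 1397 on hand, pool $23,085.40 (≈ $16.5250 each)
Sale 2, sell 668: 668/1397 × $23,085.40 → $11,038.68
Total COGS = $5,401.50 + $11,038.68 = $16,440.18
Ending inventory (cost pool remaining) = $12,046.72
Check: goods available $28,486.90 = COGS $16,440.18 + ending $12,046.72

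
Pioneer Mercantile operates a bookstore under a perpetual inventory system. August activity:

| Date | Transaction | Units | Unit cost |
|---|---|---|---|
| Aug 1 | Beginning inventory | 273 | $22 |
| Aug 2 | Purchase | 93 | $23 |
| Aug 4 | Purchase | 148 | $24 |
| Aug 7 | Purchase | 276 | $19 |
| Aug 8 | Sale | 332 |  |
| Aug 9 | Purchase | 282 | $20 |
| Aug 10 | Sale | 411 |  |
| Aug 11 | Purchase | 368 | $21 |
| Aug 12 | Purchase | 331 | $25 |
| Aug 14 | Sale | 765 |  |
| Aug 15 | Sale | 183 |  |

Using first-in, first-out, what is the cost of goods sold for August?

COGS = $36,584

Aug 8, 332 sold [FIFO — oldest first]: 273 @ $22 + 59 @ $23 = $7,363
Aug 10, 411 sold [FIFO — oldest first]: 34 @ $23 + 148 @ $24 + 229 @ $19 = $8,685
Aug 14, 765 sold [FIFO — oldest first]: 47 @ $19 + 282 @ $20 + 368 @ $21 + 68 @ $25 = $15,961
Aug 15, 183 sold [FIFO — oldest first]: 183 @ $25 = $4,575
Total COGS = $7,363 + $8,685 + $15,961 + $4,575 = $36,584
Ending inventory: 80 @ $25 = $2,000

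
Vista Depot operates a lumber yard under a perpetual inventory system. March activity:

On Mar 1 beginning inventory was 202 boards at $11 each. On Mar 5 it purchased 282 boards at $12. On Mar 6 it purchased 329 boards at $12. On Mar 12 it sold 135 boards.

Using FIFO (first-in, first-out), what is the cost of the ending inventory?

Ending inventory = $8,069

Mar 12, 135 sold [FIFO — oldest first]: 135 @ $11 = $1,485
Ending inventory: 67 @ $11 + 282 @ $12 + 329 @ $12 = $8,069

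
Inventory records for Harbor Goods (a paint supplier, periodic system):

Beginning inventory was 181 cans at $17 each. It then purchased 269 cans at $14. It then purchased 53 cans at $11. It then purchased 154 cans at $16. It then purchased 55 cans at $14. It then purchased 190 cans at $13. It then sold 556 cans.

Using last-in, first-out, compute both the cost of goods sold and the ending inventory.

COGS = $7,743; ending inventory = $5,387

Sale 1 (556) [LIFO — newest first]: 190 @ $13 + 55 @ $14 + 154 @ $16 + 53 @ $11 + 104 @ $14 = $7,743
Ending inventory: 181 @ $17 + 165 @ $14 = $5,387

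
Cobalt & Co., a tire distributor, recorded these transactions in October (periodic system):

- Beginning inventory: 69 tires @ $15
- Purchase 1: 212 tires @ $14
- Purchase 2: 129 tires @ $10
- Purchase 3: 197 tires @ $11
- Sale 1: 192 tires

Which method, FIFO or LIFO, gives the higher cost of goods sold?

FIFO

FIFO COGS: 69 @ $15 + 123 @ $14 = $2,757
LIFO COGS: 192 @ $11 = $2,112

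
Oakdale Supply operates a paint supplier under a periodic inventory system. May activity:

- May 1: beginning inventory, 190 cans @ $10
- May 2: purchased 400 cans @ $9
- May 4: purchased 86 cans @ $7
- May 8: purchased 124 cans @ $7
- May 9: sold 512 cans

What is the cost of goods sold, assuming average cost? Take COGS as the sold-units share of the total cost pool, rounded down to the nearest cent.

May 9, sell 512: 512/800 × $6,970.00 → $4,460.80
Ending inventory (cost pool remaining) = $2,509.20

COGS = $4,460.80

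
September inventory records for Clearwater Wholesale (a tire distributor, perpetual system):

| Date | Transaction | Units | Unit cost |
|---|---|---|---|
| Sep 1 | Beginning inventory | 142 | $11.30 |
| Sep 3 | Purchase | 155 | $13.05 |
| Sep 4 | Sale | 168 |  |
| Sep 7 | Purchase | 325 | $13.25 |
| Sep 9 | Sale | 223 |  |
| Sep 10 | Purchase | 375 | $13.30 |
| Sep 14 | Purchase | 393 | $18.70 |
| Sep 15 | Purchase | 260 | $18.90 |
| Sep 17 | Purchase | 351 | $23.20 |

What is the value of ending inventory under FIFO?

Sep 4, 168 sold [FIFO — oldest first]: 142 @ $11.30 + 26 @ $13.05 = $1,943.90
Sep 9, 223 sold [FIFO — oldest first]: 129 @ $13.05 + 94 @ $13.25 = $2,928.95
Total COGS = $1,943.90 + $2,928.95 = $4,872.85
Ending inventory: 231 @ $13.25 + 375 @ $13.30 + 393 @ $18.70 + 260 @ $18.90 + 351 @ $23.20 = $28,454.55

Ending inventory = $28,454.55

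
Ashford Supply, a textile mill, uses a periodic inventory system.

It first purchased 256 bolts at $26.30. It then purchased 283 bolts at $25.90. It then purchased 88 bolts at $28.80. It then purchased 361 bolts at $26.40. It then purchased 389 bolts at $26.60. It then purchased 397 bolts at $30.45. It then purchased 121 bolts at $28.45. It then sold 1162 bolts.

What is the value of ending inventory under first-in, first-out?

Ending inventory = $21,250.10

Sale 1 (1162) [FIFO — oldest first]: 256 @ $26.30 + 283 @ $25.90 + 88 @ $28.80 + 361 @ $26.40 + 174 @ $26.60 = $30,755.70
Ending inventory: 215 @ $26.60 + 397 @ $30.45 + 121 @ $28.45 = $21,250.10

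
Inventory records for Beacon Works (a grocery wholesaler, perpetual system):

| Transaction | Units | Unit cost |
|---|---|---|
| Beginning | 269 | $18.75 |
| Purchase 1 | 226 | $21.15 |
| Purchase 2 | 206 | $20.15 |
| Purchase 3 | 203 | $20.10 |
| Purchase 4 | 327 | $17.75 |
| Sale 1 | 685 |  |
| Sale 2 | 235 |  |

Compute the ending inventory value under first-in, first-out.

Sale 1 (685) [FIFO — oldest first]: 269 @ $18.75 + 226 @ $21.15 + 190 @ $20.15 = $13,652.15
Sale 2 (235) [FIFO — oldest first]: 16 @ $20.15 + 203 @ $20.10 + 16 @ $17.75 = $4,686.70
Total COGS = $13,652.15 + $4,686.70 = $18,338.85
Ending inventory: 311 @ $17.75 = $5,520.25

Ending inventory = $5,520.25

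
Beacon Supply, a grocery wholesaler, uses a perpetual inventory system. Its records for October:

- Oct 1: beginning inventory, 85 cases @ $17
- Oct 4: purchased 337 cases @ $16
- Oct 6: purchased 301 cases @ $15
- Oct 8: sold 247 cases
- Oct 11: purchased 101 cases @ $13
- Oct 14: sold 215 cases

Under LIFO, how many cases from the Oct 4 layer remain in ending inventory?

Oct 8, 247 sold [LIFO — newest first]: 247 @ $15 = $3,705
Oct 14, 215 sold [LIFO — newest first]: 101 @ $13 + 54 @ $15 + 60 @ $16 = $3,083
Total COGS = $3,705 + $3,083 = $6,788
Ending inventory: 85 @ $17 + 277 @ $16 = $5,877

277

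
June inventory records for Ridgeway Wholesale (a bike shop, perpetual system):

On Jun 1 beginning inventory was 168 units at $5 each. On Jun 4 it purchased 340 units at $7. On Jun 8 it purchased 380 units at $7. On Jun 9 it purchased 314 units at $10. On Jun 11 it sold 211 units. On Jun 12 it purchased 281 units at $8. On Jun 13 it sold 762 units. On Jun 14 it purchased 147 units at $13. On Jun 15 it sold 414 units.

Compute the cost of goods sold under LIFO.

Jun 11, 211 sold [LIFO — newest first]: 211 @ $10 = $2,110
Jun 13, 762 sold [LIFO — newest first]: 281 @ $8 + 103 @ $10 + 378 @ $7 = $5,924
Jun 15, 414 sold [LIFO — newest first]: 147 @ $13 + 2 @ $7 + 265 @ $7 = $3,780
Total COGS = $2,110 + $5,924 + $3,780 = $11,814
Ending inventory: 168 @ $5 + 75 @ $7 = $1,365

COGS = $11,814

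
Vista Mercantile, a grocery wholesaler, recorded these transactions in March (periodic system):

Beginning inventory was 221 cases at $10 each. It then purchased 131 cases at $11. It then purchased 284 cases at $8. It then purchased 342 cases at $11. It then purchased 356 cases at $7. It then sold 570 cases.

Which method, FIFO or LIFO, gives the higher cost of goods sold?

FIFO COGS: 221 @ $10 + 131 @ $11 + 218 @ $8 = $5,395
LIFO COGS: 356 @ $7 + 214 @ $11 = $4,846

FIFO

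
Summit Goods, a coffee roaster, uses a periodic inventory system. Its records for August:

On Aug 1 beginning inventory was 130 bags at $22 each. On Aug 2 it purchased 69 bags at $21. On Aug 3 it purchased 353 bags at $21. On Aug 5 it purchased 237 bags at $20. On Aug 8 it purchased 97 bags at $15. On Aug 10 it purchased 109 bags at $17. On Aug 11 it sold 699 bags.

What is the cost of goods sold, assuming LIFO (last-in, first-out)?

COGS = $13,424

Aug 11, 699 sold [LIFO — newest first]: 109 @ $17 + 97 @ $15 + 237 @ $20 + 256 @ $21 = $13,424
Ending inventory: 130 @ $22 + 69 @ $21 + 97 @ $21 = $6,346
Check: goods available $19,770 = COGS $13,424 + ending $6,346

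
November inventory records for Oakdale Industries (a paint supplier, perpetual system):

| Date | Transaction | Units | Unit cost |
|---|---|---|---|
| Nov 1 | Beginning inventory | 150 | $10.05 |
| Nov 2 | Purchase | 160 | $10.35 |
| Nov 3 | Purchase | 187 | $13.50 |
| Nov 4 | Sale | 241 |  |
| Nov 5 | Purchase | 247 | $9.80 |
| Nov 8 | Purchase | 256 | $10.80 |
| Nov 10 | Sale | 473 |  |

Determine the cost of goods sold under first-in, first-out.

Nov 4, 241 sold [FIFO — oldest first]: 150 @ $10.05 + 91 @ $10.35 = $2,449.35
Nov 10, 473 sold [FIFO — oldest first]: 69 @ $10.35 + 187 @ $13.50 + 217 @ $9.80 = $5,365.25
Total COGS = $2,449.35 + $5,365.25 = $7,814.60
Ending inventory: 30 @ $9.80 + 256 @ $10.80 = $3,058.80

COGS = $7,814.60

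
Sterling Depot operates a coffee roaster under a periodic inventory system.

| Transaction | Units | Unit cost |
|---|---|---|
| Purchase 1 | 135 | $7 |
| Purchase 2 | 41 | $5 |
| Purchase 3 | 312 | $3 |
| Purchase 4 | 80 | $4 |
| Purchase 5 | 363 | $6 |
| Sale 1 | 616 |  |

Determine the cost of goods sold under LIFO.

Sale 1 (616) [LIFO — newest first]: 363 @ $6 + 80 @ $4 + 173 @ $3 = $3,017
Ending inventory: 135 @ $7 + 41 @ $5 + 139 @ $3 = $1,567

COGS = $3,017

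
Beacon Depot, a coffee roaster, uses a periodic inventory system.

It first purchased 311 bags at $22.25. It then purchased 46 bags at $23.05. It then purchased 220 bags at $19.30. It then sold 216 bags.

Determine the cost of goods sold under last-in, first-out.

Sale 1 (216) [LIFO — newest first]: 216 @ $19.30 = $4,168.80
Ending inventory: 311 @ $22.25 + 46 @ $23.05 + 4 @ $19.30 = $8,057.25
Check: goods available $12,226.05 = COGS $4,168.80 + ending $8,057.25

COGS = $4,168.80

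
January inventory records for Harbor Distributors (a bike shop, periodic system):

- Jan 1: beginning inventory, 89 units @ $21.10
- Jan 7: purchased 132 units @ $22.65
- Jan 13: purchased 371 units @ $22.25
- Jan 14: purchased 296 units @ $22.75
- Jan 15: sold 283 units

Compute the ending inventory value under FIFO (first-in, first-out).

Jan 15, 283 sold [FIFO — oldest first]: 89 @ $21.10 + 132 @ $22.65 + 62 @ $22.25 = $6,247.20
Ending inventory: 309 @ $22.25 + 296 @ $22.75 = $13,609.25
Check: goods available $19,856.45 = COGS $6,247.20 + ending $13,609.25

Ending inventory = $13,609.25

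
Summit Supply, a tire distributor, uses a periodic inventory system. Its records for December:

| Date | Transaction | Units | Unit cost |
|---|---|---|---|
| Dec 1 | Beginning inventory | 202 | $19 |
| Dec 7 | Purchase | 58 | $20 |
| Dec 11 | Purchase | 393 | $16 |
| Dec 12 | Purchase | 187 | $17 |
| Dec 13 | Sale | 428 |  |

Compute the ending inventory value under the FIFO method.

Dec 13, 428 sold [FIFO — oldest first]: 202 @ $19 + 58 @ $20 + 168 @ $16 = $7,686
Ending inventory: 225 @ $16 + 187 @ $17 = $6,779

Ending inventory = $6,779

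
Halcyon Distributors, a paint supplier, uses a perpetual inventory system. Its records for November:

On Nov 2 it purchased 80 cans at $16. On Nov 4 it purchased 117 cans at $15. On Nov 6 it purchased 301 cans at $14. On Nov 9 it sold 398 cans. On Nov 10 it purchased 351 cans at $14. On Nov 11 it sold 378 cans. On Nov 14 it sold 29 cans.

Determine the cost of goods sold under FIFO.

Nov 9, 398 sold [FIFO — oldest first]: 80 @ $16 + 117 @ $15 + 201 @ $14 = $5,849
Nov 11, 378 sold [FIFO — oldest first]: 100 @ $14 + 278 @ $14 = $5,292
Nov 14, 29 sold [FIFO — oldest first]: 29 @ $14 = $406
Total COGS = $5,849 + $5,292 + $406 = $11,547
Ending inventory: 44 @ $14 = $616

COGS = $11,547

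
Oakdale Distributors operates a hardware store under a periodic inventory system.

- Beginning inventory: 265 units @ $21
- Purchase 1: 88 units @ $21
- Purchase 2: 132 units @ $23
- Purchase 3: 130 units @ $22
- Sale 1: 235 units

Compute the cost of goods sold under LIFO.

Sale 1 (235) [LIFO — newest first]: 130 @ $22 + 105 @ $23 = $5,275
Ending inventory: 265 @ $21 + 88 @ $21 + 27 @ $23 = $8,034

COGS = $5,275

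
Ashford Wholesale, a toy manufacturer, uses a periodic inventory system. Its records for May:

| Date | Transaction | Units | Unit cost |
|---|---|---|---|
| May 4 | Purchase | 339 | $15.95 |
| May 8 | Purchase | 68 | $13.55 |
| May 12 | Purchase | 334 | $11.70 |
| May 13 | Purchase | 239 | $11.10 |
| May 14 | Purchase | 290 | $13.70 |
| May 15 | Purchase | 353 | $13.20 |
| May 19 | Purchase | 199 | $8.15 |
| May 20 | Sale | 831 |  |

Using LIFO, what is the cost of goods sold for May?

May 20, 831 sold [LIFO — newest first]: 199 @ $8.15 + 353 @ $13.20 + 279 @ $13.70 = $10,103.75
Ending inventory: 339 @ $15.95 + 68 @ $13.55 + 334 @ $11.70 + 239 @ $11.10 + 11 @ $13.70 = $13,039.85

COGS = $10,103.75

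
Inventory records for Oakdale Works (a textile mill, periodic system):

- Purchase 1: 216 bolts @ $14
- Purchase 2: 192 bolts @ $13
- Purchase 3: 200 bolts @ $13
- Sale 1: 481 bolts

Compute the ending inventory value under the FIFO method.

Sale 1 (481) [FIFO — oldest first]: 216 @ $14 + 192 @ $13 + 73 @ $13 = $6,469
Ending inventory: 127 @ $13 = $1,651

Ending inventory = $1,651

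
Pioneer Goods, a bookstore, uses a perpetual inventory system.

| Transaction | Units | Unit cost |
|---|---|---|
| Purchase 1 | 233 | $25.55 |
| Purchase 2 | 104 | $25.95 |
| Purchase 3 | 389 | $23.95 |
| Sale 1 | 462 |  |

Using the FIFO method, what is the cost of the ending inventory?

Sale 1 (462) [FIFO — oldest first]: 233 @ $25.55 + 104 @ $25.95 + 125 @ $23.95 = $11,645.70
Ending inventory: 264 @ $23.95 = $6,322.80

Ending inventory = $6,322.80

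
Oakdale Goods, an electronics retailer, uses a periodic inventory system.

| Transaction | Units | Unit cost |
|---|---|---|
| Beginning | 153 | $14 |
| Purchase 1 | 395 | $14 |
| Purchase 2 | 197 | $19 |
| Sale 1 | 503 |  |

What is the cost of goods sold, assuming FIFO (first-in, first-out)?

COGS = $7,042

Sale 1 (503) [FIFO — oldest first]: 153 @ $14 + 350 @ $14 = $7,042
Ending inventory: 45 @ $14 + 197 @ $19 = $4,373
Check: goods available $11,415 = COGS $7,042 + ending $4,373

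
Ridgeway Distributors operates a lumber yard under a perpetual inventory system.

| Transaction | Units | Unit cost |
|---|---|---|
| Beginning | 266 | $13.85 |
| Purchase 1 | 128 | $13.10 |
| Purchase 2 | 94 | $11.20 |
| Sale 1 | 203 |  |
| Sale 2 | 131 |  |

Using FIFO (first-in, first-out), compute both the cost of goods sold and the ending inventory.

Sale 1 (203) [FIFO — oldest first]: 203 @ $13.85 = $2,811.55
Sale 2 (131) [FIFO — oldest first]: 63 @ $13.85 + 68 @ $13.10 = $1,763.35
Total COGS = $2,811.55 + $1,763.35 = $4,574.90
Ending inventory: 60 @ $13.10 + 94 @ $11.20 = $1,838.80
Check: goods available $6,413.70 = COGS $4,574.90 + ending $1,838.80

COGS = $4,574.90; ending inventory = $1,838.80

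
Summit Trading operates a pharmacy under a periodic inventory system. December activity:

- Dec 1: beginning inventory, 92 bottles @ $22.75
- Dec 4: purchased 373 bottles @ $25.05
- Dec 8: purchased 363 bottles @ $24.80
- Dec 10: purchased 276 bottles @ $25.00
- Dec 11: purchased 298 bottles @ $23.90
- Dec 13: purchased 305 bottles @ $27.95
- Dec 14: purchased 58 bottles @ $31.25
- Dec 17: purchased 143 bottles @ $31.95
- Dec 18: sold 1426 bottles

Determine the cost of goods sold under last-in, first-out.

Dec 18, 1426 sold [LIFO — newest first]: 143 @ $31.95 + 58 @ $31.25 + 305 @ $27.95 + 298 @ $23.90 + 276 @ $25.00 + 346 @ $24.80 = $37,509.10
Ending inventory: 92 @ $22.75 + 373 @ $25.05 + 17 @ $24.80 = $11,858.25

COGS = $37,509.10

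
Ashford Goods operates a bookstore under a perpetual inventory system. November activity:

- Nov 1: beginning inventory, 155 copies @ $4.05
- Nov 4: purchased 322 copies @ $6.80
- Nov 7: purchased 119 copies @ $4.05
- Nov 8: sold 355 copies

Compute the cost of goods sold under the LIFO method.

COGS = $2,086.75

Nov 8, 355 sold [LIFO — newest first]: 119 @ $4.05 + 236 @ $6.80 = $2,086.75
Ending inventory: 155 @ $4.05 + 86 @ $6.80 = $1,212.55
Check: goods available $3,299.30 = COGS $2,086.75 + ending $1,212.55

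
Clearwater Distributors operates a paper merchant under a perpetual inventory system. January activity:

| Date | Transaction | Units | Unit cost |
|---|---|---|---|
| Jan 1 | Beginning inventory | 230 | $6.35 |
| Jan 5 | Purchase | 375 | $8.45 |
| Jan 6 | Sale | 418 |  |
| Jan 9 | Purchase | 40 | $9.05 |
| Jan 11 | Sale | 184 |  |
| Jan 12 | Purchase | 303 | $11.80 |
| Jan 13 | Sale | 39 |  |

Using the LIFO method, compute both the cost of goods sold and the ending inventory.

Jan 6, 418 sold [LIFO — newest first]: 375 @ $8.45 + 43 @ $6.35 = $3,441.80
Jan 11, 184 sold [LIFO — newest first]: 40 @ $9.05 + 144 @ $6.35 = $1,276.40
Jan 13, 39 sold [LIFO — newest first]: 39 @ $11.80 = $460.20
Total COGS = $3,441.80 + $1,276.40 + $460.20 = $5,178.40
Ending inventory: 43 @ $6.35 + 264 @ $11.80 = $3,388.25
Check: goods available $8,566.65 = COGS $5,178.40 + ending $3,388.25

COGS = $5,178.40; ending inventory = $3,388.25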